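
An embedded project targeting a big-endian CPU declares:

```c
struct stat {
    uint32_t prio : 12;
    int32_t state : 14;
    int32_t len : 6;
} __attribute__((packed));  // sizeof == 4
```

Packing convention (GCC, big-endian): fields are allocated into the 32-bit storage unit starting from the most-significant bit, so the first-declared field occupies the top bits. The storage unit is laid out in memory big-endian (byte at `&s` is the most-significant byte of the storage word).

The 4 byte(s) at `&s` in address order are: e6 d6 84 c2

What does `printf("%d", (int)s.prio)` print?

[0]=0xe6 [1]=0xd6 [2]=0x84 [3]=0xc2 (big-endian) → word 0xe6d684c2
prio:12 @ bit 20 → (0xe6d684c2>>20)&0xfff = 0xe6d  ←
state:14 @ bit 6 → (0xe6d684c2>>6)&0x3fff = 0x1a13
len:6 @ bit 0 → (0xe6d684c2>>0)&0x3f = 0x2

3693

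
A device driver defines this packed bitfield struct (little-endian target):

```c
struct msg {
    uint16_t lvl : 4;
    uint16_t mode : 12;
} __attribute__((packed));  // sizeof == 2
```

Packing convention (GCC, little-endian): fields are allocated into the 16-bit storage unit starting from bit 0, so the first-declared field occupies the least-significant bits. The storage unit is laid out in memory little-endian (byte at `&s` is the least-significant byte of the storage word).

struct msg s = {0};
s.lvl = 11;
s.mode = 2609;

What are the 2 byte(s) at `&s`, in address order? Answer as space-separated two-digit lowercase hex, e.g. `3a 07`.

[0+:4] lvl=11 & 0xf = 0xb; word=0x000b
[4+:12] mode=2609 & 0xfff = 0xa31; word=0xa31b
word = 0xa31b → little-endian bytes:
  [0]=0x1b  [1]=0xa3

1b a3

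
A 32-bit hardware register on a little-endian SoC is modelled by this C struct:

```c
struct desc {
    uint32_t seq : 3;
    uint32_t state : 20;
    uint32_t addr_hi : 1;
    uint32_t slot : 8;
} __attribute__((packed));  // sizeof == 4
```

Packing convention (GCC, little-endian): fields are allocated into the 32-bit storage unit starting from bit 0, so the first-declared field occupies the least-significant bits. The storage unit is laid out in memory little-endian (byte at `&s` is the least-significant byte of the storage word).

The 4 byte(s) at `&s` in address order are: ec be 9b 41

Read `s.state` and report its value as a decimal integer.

[0]=0xec [1]=0xbe [2]=0x9b [3]=0x41 (little-endian) → word 0x419bbeec
seq:3 @ bit 0 → (0x419bbeec>>0)&0x7 = 0x4
state:20 @ bit 3 → (0x419bbeec>>3)&0xfffff = 0x377dd  ←
addr_hi:1 @ bit 23 → (0x419bbeec>>23)&0x1 = 0x1
slot:8 @ bit 24 → (0x419bbeec>>24)&0xff = 0x41

227293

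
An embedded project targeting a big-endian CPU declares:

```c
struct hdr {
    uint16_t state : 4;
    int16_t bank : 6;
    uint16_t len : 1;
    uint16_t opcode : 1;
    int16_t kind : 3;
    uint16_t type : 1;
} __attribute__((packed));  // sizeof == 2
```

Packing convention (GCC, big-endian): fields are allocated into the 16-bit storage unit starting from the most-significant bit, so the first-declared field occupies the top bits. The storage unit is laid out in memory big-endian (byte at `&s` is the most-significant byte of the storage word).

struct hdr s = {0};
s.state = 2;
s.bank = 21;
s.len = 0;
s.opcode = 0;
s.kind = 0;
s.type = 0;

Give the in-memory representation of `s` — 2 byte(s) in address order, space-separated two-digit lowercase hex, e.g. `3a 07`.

25 40

[12+:4] state=2 & 0xf = 0x2; word=0x2000
[6+:6] bank=21 & 0x3f = 0x15; word=0x2540
[5+:1] len=0 & 0x1 = 0x0; word=0x2540
[4+:1] opcode=0 & 0x1 = 0x0; word=0x2540
[1+:3] kind=0 & 0x7 = 0x0; word=0x2540
[0+:1] type=0 & 0x1 = 0x0; word=0x2540
word = 0x2540 → big-endian bytes:
  [0]=0x25  [1]=0x40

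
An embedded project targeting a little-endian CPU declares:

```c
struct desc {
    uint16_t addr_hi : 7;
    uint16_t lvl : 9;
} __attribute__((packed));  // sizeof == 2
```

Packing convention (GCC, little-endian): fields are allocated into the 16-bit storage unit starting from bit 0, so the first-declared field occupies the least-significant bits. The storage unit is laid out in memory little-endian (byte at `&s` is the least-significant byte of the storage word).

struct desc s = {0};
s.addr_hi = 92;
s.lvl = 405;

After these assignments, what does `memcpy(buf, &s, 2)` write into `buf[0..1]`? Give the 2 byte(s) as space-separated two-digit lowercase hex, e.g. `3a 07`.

dc ca

[0+:7] addr_hi=92 & 0x7f = 0x5c; word=0x005c
[7+:9] lvl=405 & 0x1ff = 0x195; word=0xcadc
word = 0xcadc → little-endian bytes:
  [0]=0xdc  [1]=0xca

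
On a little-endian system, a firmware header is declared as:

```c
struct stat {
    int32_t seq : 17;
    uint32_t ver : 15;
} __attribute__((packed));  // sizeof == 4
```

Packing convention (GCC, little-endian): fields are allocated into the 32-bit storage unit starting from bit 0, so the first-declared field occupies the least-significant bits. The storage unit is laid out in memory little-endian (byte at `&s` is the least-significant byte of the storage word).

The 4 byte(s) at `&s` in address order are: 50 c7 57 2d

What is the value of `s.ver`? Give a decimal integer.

[0]=0x50 [1]=0xc7 [2]=0x57 [3]=0x2d (little-endian) → word 0x2d57c750
seq:17 @ bit 0 → (0x2d57c750>>0)&0x1ffff = 0x1c750
ver:15 @ bit 17 → (0x2d57c750>>17)&0x7fff = 0x16ab  ←

5803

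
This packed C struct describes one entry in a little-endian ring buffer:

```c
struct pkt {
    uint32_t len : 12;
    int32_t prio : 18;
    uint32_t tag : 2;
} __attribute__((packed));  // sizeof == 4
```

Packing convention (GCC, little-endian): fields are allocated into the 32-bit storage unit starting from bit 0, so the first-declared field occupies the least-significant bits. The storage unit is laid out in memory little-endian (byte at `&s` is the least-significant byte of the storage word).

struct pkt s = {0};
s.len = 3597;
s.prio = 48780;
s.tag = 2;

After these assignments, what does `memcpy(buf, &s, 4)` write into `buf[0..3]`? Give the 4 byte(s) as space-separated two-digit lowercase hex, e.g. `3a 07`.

0d ce e8 8b

[0+:12] len=3597 & 0xfff = 0xe0d; word=0x00000e0d
[12+:18] prio=48780 & 0x3ffff = 0xbe8c; word=0x0be8ce0d
[30+:2] tag=2 & 0x3 = 0x2; word=0x8be8ce0d
word = 0x8be8ce0d → little-endian bytes:
  [0]=0x0d  [1]=0xce  [2]=0xe8  [3]=0x8b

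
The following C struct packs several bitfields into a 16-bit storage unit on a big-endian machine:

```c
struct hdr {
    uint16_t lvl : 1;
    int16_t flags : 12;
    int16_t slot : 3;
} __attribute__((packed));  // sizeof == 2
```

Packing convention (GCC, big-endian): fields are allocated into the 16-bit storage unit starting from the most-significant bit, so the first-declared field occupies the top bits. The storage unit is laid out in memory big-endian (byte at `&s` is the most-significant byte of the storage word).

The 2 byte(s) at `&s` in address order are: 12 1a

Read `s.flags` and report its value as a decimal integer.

579

[0]=0x12 [1]=0x1a (big-endian) → word 0x121a
lvl:1 @ bit 15 → (0x121a>>15)&0x1 = 0x0
flags:12 @ bit 3 → (0x121a>>3)&0xfff = 0x243  ←
slot:3 @ bit 0 → (0x121a>>0)&0x7 = 0x2
flags signed 12b, MSB=0: value = 579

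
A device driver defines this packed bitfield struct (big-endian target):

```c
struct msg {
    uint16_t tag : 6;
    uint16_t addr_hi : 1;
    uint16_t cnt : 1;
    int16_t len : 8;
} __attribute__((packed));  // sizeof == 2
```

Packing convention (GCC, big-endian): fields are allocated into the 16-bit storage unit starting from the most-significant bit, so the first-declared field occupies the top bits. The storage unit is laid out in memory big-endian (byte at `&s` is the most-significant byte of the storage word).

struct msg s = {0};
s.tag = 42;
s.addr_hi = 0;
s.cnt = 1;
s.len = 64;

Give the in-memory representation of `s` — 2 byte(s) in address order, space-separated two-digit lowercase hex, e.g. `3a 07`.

a9 40

tag:6 = 42 → 0x2a << 10 → word 0xa800
addr_hi:1 = 0 → 0x0 << 9 → word 0xa800
cnt:1 = 1 → 0x1 << 8 → word 0xa900
len:8 = 64 → 0x40 << 0 → word 0xa940
word = 0xa940 → big-endian bytes:
  [0]=0xa9  [1]=0x40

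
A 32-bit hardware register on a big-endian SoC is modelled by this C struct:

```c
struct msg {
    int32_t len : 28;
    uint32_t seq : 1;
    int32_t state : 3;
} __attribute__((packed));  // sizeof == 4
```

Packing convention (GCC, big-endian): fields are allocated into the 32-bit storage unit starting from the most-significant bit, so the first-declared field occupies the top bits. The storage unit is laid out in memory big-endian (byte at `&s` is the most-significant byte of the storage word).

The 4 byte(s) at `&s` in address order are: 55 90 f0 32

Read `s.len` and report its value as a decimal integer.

89722627

[0]=0x55 [1]=0x90 [2]=0xf0 [3]=0x32 (big-endian) → word 0x5590f032
len:28 @ bit 4 → (0x5590f032>>4)&0xfffffff = 0x5590f03  ←
seq:1 @ bit 3 → (0x5590f032>>3)&0x1 = 0x0
state:3 @ bit 0 → (0x5590f032>>0)&0x7 = 0x2
len signed 28b, MSB=0: value = 89722627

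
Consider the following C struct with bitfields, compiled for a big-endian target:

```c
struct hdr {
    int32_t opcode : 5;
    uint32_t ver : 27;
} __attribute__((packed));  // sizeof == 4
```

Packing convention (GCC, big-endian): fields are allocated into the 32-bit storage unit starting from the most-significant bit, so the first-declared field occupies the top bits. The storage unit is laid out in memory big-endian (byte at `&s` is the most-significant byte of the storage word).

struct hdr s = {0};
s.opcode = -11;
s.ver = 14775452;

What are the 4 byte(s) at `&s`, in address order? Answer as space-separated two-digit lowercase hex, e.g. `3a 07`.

a8 e1 74 9c

opcode (5b) val=-11 bits=0x15 at bit 27: 0xa8000000
ver (27b) val=14775452 bits=0xe1749c at bit 0: 0xa8e1749c
word = 0xa8e1749c → big-endian bytes:
  [0]=0xa8  [1]=0xe1  [2]=0x74  [3]=0x9c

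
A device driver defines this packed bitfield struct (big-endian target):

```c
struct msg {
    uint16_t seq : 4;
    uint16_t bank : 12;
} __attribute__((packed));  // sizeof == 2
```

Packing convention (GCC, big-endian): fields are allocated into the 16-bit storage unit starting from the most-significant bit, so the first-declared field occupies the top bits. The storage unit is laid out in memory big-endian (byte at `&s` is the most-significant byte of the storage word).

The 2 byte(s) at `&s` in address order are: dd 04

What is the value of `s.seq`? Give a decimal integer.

[0]=0xdd [1]=0x04 (big-endian) → word 0xdd04
seq:4 @ bit 12 → (0xdd04>>12)&0xf = 0xd  ←
bank:12 @ bit 0 → (0xdd04>>0)&0xfff = 0xd04

13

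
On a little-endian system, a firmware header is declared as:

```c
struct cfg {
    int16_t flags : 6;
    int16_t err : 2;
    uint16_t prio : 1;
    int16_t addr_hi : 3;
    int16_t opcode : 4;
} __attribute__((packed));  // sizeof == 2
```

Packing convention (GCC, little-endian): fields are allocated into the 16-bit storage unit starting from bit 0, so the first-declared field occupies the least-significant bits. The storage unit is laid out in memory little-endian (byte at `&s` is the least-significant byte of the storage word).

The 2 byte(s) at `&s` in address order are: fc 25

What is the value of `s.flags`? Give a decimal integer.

[0]=0xfc [1]=0x25 (little-endian) → word 0x25fc
flags:6 @ bit 0 → (0x25fc>>0)&0x3f = 0x3c  ←
err:2 @ bit 6 → (0x25fc>>6)&0x3 = 0x3
prio:1 @ bit 8 → (0x25fc>>8)&0x1 = 0x1
addr_hi:3 @ bit 9 → (0x25fc>>9)&0x7 = 0x2
opcode:4 @ bit 12 → (0x25fc>>12)&0xf = 0x2
flags signed 6b, MSB=1: 60 - 64 = -4

-4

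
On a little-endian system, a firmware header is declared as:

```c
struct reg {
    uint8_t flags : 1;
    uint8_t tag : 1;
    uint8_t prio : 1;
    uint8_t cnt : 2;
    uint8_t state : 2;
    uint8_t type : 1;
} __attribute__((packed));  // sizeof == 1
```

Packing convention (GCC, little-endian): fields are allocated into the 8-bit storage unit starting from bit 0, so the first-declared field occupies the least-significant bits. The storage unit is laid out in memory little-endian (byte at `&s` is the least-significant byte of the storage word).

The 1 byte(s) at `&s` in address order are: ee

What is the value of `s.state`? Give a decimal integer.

[0]=0xee (little-endian) → word 0xee
flags:1 @ bit 0 → (0xee>>0)&0x1 = 0x0
tag:1 @ bit 1 → (0xee>>1)&0x1 = 0x1
prio:1 @ bit 2 → (0xee>>2)&0x1 = 0x1
cnt:2 @ bit 3 → (0xee>>3)&0x3 = 0x1
state:2 @ bit 5 → (0xee>>5)&0x3 = 0x3  ←
type:1 @ bit 7 → (0xee>>7)&0x1 = 0x1

3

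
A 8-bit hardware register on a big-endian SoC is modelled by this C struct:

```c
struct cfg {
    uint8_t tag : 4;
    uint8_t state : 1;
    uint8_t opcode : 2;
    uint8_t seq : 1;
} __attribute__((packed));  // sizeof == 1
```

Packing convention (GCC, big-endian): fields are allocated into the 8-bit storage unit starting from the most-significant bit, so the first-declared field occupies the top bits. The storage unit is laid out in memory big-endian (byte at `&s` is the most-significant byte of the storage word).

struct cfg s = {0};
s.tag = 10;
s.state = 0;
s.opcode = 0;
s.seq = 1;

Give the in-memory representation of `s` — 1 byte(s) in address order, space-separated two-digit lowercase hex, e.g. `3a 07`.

a1

[4+:4] tag=10 & 0xf = 0xa; word=0xa0
[3+:1] state=0 & 0x1 = 0x0; word=0xa0
[1+:2] opcode=0 & 0x3 = 0x0; word=0xa0
[0+:1] seq=1 & 0x1 = 0x1; word=0xa1
word = 0xa1 → big-endian bytes:
  [0]=0xa1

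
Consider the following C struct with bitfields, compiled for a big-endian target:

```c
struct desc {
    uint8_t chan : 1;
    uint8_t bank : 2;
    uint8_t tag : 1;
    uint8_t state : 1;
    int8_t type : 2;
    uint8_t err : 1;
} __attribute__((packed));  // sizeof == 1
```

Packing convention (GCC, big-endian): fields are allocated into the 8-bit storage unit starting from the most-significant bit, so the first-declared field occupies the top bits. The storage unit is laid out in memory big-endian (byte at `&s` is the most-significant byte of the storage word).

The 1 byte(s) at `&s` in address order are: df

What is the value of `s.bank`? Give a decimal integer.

[0]=0xdf (big-endian) → word 0xdf
chan [7+:1] = (word>>7) & 0x1 = 1
bank [5+:2] = (word>>5) & 0x3 = 2  ←
tag [4+:1] = (word>>4) & 0x1 = 1
state [3+:1] = (word>>3) & 0x1 = 1
type [1+:2] = (word>>1) & 0x3 = 3
err [0+:1] = (word>>0) & 0x1 = 1

2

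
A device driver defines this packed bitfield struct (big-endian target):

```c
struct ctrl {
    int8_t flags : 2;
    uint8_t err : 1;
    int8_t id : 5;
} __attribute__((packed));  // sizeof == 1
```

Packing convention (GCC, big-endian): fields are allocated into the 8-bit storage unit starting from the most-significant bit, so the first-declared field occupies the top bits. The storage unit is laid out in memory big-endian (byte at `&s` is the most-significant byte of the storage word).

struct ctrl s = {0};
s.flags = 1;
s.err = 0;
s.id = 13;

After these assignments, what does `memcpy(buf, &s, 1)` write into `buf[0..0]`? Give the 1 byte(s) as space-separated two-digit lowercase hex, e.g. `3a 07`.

flags (2b) val=1 bits=0x1 at bit 6: 0x40
err (1b) val=0 bits=0x0 at bit 5: 0x40
id (5b) val=13 bits=0xd at bit 0: 0x4d
word = 0x4d → big-endian bytes:
  [0]=0x4d

4d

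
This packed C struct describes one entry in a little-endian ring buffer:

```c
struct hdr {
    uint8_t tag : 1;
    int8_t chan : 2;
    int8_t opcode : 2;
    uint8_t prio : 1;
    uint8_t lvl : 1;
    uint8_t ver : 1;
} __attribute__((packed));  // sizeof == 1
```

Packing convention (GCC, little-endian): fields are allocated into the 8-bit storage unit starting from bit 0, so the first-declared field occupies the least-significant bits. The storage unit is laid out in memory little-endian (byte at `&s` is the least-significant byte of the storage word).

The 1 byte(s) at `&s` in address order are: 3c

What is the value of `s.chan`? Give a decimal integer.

-2

[0]=0x3c (little-endian) → word 0x3c
tag:1 @ bit 0 → (0x3c>>0)&0x1 = 0x0
chan:2 @ bit 1 → (0x3c>>1)&0x3 = 0x2  ←
opcode:2 @ bit 3 → (0x3c>>3)&0x3 = 0x3
prio:1 @ bit 5 → (0x3c>>5)&0x1 = 0x1
lvl:1 @ bit 6 → (0x3c>>6)&0x1 = 0x0
ver:1 @ bit 7 → (0x3c>>7)&0x1 = 0x0
chan signed 2b, MSB=1: 2 - 4 = -2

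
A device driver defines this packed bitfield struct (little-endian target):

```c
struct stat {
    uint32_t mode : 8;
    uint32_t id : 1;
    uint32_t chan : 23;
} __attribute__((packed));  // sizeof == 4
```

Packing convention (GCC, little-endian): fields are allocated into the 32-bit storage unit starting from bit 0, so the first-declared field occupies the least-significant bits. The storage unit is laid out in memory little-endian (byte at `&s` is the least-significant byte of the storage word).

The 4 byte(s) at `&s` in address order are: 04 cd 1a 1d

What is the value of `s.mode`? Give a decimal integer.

4

[0]=0x04 [1]=0xcd [2]=0x1a [3]=0x1d (little-endian) → word 0x1d1acd04
mode:8 @ bit 0 → (0x1d1acd04>>0)&0xff = 0x4  ←
id:1 @ bit 8 → (0x1d1acd04>>8)&0x1 = 0x1
chan:23 @ bit 9 → (0x1d1acd04>>9)&0x7fffff = 0xe8d66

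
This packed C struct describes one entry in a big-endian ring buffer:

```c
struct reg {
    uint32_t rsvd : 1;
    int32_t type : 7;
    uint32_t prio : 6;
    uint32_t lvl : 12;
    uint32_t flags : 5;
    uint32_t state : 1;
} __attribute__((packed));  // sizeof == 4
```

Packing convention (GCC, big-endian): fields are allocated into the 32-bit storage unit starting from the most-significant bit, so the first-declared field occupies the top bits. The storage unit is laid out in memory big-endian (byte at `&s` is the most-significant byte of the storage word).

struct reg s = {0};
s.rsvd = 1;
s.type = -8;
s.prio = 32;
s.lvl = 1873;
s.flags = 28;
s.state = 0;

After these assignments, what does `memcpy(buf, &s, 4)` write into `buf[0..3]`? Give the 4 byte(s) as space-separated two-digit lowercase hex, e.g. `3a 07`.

rsvd (1b) val=1 bits=0x1 at bit 31: 0x80000000
type (7b) val=-8 bits=0x78 at bit 24: 0xf8000000
prio (6b) val=32 bits=0x20 at bit 18: 0xf8800000
lvl (12b) val=1873 bits=0x751 at bit 6: 0xf881d440
flags (5b) val=28 bits=0x1c at bit 1: 0xf881d478
state (1b) val=0 bits=0x0 at bit 0: 0xf881d478
word = 0xf881d478 → big-endian bytes:
  [0]=0xf8  [1]=0x81  [2]=0xd4  [3]=0x78

f8 81 d4 78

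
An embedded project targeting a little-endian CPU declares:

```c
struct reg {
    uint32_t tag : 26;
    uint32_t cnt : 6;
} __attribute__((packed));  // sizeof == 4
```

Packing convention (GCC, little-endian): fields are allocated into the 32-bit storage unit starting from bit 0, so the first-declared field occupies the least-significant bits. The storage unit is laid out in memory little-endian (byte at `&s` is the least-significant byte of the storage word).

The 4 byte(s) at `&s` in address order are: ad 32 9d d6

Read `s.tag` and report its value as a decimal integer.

[0]=0xad [1]=0x32 [2]=0x9d [3]=0xd6 (little-endian) → word 0xd69d32ad
tag [0+:26] = (word>>0) & 0x3ffffff = 43856557  ←
cnt [26+:6] = (word>>26) & 0x3f = 53

43856557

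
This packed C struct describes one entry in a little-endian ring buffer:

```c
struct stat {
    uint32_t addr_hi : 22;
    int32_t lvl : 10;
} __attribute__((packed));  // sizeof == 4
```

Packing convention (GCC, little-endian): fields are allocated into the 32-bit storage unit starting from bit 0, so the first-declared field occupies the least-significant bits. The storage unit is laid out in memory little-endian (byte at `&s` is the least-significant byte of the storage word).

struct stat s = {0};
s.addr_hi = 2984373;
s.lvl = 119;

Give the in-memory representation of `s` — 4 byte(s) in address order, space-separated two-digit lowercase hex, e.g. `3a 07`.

b5 89 ed 1d

[0+:22] addr_hi=2984373 & 0x3fffff = 0x2d89b5; word=0x002d89b5
[22+:10] lvl=119 & 0x3ff = 0x77; word=0x1ded89b5
word = 0x1ded89b5 → little-endian bytes:
  [0]=0xb5  [1]=0x89  [2]=0xed  [3]=0x1d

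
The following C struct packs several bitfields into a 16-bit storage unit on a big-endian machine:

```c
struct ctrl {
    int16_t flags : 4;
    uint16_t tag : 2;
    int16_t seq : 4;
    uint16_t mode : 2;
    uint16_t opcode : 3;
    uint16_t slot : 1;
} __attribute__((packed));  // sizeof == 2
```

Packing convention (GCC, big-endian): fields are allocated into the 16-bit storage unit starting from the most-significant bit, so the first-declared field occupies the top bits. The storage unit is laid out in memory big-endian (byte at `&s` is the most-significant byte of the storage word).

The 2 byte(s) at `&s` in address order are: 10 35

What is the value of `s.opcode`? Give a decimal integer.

2

[0]=0x10 [1]=0x35 (big-endian) → word 0x1035
flags [12+:4] = (word>>12) & 0xf = 1
tag [10+:2] = (word>>10) & 0x3 = 0
seq [6+:4] = (word>>6) & 0xf = 0
mode [4+:2] = (word>>4) & 0x3 = 3
opcode [1+:3] = (word>>1) & 0x7 = 2  ←
slot [0+:1] = (word>>0) & 0x1 = 1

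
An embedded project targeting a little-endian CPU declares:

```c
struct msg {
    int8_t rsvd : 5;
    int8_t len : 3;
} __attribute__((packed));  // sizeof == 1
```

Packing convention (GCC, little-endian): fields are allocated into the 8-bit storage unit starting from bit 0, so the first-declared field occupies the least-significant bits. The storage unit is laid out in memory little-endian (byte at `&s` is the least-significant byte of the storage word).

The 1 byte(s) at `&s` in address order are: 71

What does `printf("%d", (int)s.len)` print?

3

[0]=0x71 (little-endian) → word 0x71
rsvd [0+:5] = (word>>0) & 0x1f = 17
len [5+:3] = (word>>5) & 0x7 = 3  ←
len signed 3b, MSB=0: value = 3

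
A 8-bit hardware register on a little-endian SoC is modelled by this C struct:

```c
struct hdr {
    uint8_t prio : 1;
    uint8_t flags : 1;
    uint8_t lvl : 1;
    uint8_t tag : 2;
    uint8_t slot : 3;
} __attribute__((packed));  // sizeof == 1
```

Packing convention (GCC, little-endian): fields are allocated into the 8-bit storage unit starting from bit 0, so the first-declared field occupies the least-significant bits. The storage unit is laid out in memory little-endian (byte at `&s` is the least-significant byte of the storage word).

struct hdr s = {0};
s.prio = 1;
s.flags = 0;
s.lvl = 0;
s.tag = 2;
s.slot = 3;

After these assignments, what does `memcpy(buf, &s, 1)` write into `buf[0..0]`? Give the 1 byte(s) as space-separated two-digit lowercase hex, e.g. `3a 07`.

[0+:1] prio=1 & 0x1 = 0x1; word=0x01
[1+:1] flags=0 & 0x1 = 0x0; word=0x01
[2+:1] lvl=0 & 0x1 = 0x0; word=0x01
[3+:2] tag=2 & 0x3 = 0x2; word=0x11
[5+:3] slot=3 & 0x7 = 0x3; word=0x71
word = 0x71 → little-endian bytes:
  [0]=0x71

71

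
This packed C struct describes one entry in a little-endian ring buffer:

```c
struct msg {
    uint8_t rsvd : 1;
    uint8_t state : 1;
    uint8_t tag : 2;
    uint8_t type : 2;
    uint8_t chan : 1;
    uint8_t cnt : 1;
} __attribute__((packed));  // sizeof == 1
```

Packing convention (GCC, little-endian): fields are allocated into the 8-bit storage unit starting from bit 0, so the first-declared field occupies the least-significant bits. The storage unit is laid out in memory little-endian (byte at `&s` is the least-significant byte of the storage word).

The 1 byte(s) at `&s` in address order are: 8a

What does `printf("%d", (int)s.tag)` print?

2

[0]=0x8a (little-endian) → word 0x8a
rsvd [0+:1] = (word>>0) & 0x1 = 0
state [1+:1] = (word>>1) & 0x1 = 1
tag [2+:2] = (word>>2) & 0x3 = 2  ←
type [4+:2] = (word>>4) & 0x3 = 0
chan [6+:1] = (word>>6) & 0x1 = 0
cnt [7+:1] = (word>>7) & 0x1 = 1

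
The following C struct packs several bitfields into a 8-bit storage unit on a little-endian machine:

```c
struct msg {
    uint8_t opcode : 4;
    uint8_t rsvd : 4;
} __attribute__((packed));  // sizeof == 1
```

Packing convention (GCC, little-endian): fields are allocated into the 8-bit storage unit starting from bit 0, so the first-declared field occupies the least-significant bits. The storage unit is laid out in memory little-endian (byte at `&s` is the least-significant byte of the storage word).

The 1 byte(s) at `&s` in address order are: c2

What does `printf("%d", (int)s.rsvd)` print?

[0]=0xc2 (little-endian) → word 0xc2
opcode:4 @ bit 0 → (0xc2>>0)&0xf = 0x2
rsvd:4 @ bit 4 → (0xc2>>4)&0xf = 0xc  ←

12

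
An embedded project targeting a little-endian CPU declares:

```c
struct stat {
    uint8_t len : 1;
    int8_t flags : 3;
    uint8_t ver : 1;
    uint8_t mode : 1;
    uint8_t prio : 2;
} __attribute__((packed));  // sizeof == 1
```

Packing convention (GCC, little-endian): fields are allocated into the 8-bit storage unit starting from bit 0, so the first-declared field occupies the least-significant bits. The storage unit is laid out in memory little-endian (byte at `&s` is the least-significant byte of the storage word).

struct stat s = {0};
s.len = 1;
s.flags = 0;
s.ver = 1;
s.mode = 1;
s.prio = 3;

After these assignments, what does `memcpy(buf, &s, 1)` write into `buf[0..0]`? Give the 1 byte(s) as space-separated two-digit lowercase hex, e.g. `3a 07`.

f1

len (1b) val=1 bits=0x1 at bit 0: 0x01
flags (3b) val=0 bits=0x0 at bit 1: 0x01
ver (1b) val=1 bits=0x1 at bit 4: 0x11
mode (1b) val=1 bits=0x1 at bit 5: 0x31
prio (2b) val=3 bits=0x3 at bit 6: 0xf1
word = 0xf1 → little-endian bytes:
  [0]=0xf1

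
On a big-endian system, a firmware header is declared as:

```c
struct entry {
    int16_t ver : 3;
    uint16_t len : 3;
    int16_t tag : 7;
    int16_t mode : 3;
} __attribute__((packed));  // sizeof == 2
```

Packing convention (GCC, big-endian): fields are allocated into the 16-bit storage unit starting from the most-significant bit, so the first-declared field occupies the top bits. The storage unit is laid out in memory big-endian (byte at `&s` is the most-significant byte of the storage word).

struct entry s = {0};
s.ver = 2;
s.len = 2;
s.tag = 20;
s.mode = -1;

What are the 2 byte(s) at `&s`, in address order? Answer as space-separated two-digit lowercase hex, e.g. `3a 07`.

ver (3b) val=2 bits=0x2 at bit 13: 0x4000
len (3b) val=2 bits=0x2 at bit 10: 0x4800
tag (7b) val=20 bits=0x14 at bit 3: 0x48a0
mode (3b) val=-1 bits=0x7 at bit 0: 0x48a7
word = 0x48a7 → big-endian bytes:
  [0]=0x48  [1]=0xa7

48 a7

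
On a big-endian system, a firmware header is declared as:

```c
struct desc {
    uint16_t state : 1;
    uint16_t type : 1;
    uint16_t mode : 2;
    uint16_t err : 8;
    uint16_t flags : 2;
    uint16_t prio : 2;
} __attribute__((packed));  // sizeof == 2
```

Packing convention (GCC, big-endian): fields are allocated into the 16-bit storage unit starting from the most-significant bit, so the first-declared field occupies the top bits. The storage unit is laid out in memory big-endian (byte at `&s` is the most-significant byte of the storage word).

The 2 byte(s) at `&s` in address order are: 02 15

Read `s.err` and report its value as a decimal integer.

33

[0]=0x02 [1]=0x15 (big-endian) → word 0x0215
state:1 @ bit 15 → (0x0215>>15)&0x1 = 0x0
type:1 @ bit 14 → (0x0215>>14)&0x1 = 0x0
mode:2 @ bit 12 → (0x0215>>12)&0x3 = 0x0
err:8 @ bit 4 → (0x0215>>4)&0xff = 0x21  ←
flags:2 @ bit 2 → (0x0215>>2)&0x3 = 0x1
prio:2 @ bit 0 → (0x0215>>0)&0x3 = 0x1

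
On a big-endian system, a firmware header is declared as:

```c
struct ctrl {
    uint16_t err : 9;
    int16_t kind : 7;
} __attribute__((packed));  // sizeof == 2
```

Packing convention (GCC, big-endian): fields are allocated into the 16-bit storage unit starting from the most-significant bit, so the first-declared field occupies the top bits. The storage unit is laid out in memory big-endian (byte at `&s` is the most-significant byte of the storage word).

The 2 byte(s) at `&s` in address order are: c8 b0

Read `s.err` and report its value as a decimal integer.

[0]=0xc8 [1]=0xb0 (big-endian) → word 0xc8b0
err [7+:9] = (word>>7) & 0x1ff = 401  ←
kind [0+:7] = (word>>0) & 0x7f = 48

401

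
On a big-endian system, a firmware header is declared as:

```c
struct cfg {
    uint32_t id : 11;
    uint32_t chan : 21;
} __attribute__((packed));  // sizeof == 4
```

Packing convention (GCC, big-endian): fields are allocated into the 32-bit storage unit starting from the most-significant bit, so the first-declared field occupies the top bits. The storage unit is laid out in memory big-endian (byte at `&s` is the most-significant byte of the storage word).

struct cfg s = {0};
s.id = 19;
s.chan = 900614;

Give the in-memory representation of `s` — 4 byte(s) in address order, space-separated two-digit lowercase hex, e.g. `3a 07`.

02 6d be 06

id:11 = 19 → 0x13 << 21 → word 0x02600000
chan:21 = 900614 → 0xdbe06 << 0 → word 0x026dbe06
word = 0x026dbe06 → big-endian bytes:
  [0]=0x02  [1]=0x6d  [2]=0xbe  [3]=0x06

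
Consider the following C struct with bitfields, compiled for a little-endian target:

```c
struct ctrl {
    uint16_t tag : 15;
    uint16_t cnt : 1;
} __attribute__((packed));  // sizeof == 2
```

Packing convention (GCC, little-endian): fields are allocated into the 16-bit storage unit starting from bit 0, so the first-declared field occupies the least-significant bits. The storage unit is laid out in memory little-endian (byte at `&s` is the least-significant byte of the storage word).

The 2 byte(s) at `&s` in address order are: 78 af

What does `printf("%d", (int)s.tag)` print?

12152

[0]=0x78 [1]=0xaf (little-endian) → word 0xaf78
tag:15 @ bit 0 → (0xaf78>>0)&0x7fff = 0x2f78  ←
cnt:1 @ bit 15 → (0xaf78>>15)&0x1 = 0x1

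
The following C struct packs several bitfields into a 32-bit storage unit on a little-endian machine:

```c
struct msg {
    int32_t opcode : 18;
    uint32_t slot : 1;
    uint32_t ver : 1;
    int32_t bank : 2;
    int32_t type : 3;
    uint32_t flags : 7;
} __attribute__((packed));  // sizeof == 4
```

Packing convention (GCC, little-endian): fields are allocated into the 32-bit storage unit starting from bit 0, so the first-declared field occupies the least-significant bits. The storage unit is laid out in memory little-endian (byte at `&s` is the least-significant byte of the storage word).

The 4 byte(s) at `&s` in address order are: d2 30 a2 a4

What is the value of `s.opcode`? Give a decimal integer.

[0]=0xd2 [1]=0x30 [2]=0xa2 [3]=0xa4 (little-endian) → word 0xa4a230d2
opcode:18 @ bit 0 → (0xa4a230d2>>0)&0x3ffff = 0x230d2  ←
slot:1 @ bit 18 → (0xa4a230d2>>18)&0x1 = 0x0
ver:1 @ bit 19 → (0xa4a230d2>>19)&0x1 = 0x0
bank:2 @ bit 20 → (0xa4a230d2>>20)&0x3 = 0x2
type:3 @ bit 22 → (0xa4a230d2>>22)&0x7 = 0x2
flags:7 @ bit 25 → (0xa4a230d2>>25)&0x7f = 0x52
opcode signed 18b, MSB=1: 143570 - 262144 = -118574

-118574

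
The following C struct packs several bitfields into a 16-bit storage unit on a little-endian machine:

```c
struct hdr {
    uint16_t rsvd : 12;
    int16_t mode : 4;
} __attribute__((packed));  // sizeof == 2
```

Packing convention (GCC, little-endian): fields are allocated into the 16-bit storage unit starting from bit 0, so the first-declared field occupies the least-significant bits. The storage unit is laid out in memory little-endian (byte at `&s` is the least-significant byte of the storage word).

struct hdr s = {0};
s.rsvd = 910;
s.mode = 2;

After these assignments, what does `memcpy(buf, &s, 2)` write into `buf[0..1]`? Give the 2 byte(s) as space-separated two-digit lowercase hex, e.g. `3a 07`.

rsvd (12b) val=910 bits=0x38e at bit 0: 0x038e
mode (4b) val=2 bits=0x2 at bit 12: 0x238e
word = 0x238e → little-endian bytes:
  [0]=0x8e  [1]=0x23

8e 23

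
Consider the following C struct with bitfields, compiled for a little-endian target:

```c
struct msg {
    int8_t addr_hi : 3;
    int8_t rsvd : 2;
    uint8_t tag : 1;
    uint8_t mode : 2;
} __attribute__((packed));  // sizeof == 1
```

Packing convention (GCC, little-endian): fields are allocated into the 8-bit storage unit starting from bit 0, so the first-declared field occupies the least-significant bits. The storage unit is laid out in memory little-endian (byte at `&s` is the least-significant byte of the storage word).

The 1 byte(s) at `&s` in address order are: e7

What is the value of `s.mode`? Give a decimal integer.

3

[0]=0xe7 (little-endian) → word 0xe7
addr_hi:3 @ bit 0 → (0xe7>>0)&0x7 = 0x7
rsvd:2 @ bit 3 → (0xe7>>3)&0x3 = 0x0
tag:1 @ bit 5 → (0xe7>>5)&0x1 = 0x1
mode:2 @ bit 6 → (0xe7>>6)&0x3 = 0x3  ←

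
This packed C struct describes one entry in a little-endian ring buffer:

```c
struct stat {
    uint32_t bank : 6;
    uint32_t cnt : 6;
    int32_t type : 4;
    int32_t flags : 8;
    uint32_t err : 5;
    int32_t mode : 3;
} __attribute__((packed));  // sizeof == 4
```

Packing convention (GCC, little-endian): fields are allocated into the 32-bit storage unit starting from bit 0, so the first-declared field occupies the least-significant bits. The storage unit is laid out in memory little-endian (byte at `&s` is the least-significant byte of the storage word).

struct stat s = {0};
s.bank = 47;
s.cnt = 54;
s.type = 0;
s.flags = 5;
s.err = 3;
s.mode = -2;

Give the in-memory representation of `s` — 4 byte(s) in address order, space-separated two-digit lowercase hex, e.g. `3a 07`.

bank:6 = 47 → 0x2f << 0 → word 0x0000002f
cnt:6 = 54 → 0x36 << 6 → word 0x00000daf
type:4 = 0 → 0x0 << 12 → word 0x00000daf
flags:8 = 5 → 0x5 << 16 → word 0x00050daf
err:5 = 3 → 0x3 << 24 → word 0x03050daf
mode:3 = -2 → 0x6 << 29 → word 0xc3050daf
word = 0xc3050daf → little-endian bytes:
  [0]=0xaf  [1]=0x0d  [2]=0x05  [3]=0xc3

af 0d 05 c3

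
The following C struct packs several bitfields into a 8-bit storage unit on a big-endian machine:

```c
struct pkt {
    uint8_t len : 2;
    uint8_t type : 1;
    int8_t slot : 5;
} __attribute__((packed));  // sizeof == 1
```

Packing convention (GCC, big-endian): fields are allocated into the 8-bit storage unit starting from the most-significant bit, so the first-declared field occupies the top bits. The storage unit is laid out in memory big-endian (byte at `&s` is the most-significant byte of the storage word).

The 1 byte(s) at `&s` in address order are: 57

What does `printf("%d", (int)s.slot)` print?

-9

[0]=0x57 (big-endian) → word 0x57
len:2 @ bit 6 → (0x57>>6)&0x3 = 0x1
type:1 @ bit 5 → (0x57>>5)&0x1 = 0x0
slot:5 @ bit 0 → (0x57>>0)&0x1f = 0x17  ←
slot signed 5b, MSB=1: 23 - 32 = -9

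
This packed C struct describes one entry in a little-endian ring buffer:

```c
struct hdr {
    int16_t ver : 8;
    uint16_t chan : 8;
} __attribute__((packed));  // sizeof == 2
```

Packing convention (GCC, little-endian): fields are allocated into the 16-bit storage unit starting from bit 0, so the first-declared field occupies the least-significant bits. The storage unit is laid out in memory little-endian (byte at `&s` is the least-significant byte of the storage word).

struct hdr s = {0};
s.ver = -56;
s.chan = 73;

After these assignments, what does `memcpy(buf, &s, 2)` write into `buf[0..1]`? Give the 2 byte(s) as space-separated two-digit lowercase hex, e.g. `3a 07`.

c8 49

[0+:8] ver=-56 & 0xff = 0xc8; word=0x00c8
[8+:8] chan=73 & 0xff = 0x49; word=0x49c8
word = 0x49c8 → little-endian bytes:
  [0]=0xc8  [1]=0x49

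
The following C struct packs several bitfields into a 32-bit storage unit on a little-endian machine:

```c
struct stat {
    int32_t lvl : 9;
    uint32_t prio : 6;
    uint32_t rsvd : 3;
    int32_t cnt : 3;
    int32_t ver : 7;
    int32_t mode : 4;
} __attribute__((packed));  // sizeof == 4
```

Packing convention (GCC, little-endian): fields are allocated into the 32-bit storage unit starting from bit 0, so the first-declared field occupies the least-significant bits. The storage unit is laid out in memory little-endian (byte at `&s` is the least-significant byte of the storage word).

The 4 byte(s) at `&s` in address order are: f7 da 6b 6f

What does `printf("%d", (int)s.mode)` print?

[0]=0xf7 [1]=0xda [2]=0x6b [3]=0x6f (little-endian) → word 0x6f6bdaf7
lvl:9 @ bit 0 → (0x6f6bdaf7>>0)&0x1ff = 0xf7
prio:6 @ bit 9 → (0x6f6bdaf7>>9)&0x3f = 0x2d
rsvd:3 @ bit 15 → (0x6f6bdaf7>>15)&0x7 = 0x7
cnt:3 @ bit 18 → (0x6f6bdaf7>>18)&0x7 = 0x2
ver:7 @ bit 21 → (0x6f6bdaf7>>21)&0x7f = 0x7b
mode:4 @ bit 28 → (0x6f6bdaf7>>28)&0xf = 0x6  ←
mode signed 4b, MSB=0: value = 6

6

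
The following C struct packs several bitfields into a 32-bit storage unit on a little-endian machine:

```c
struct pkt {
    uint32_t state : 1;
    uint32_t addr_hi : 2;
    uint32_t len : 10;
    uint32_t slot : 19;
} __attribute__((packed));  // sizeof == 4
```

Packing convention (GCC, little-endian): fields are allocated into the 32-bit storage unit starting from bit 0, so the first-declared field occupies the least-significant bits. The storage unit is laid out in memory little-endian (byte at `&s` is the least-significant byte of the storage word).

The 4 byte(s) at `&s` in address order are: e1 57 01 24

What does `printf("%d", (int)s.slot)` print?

73738

[0]=0xe1 [1]=0x57 [2]=0x01 [3]=0x24 (little-endian) → word 0x240157e1
state [0+:1] = (word>>0) & 0x1 = 1
addr_hi [1+:2] = (word>>1) & 0x3 = 0
len [3+:10] = (word>>3) & 0x3ff = 764
slot [13+:19] = (word>>13) & 0x7ffff = 73738  ←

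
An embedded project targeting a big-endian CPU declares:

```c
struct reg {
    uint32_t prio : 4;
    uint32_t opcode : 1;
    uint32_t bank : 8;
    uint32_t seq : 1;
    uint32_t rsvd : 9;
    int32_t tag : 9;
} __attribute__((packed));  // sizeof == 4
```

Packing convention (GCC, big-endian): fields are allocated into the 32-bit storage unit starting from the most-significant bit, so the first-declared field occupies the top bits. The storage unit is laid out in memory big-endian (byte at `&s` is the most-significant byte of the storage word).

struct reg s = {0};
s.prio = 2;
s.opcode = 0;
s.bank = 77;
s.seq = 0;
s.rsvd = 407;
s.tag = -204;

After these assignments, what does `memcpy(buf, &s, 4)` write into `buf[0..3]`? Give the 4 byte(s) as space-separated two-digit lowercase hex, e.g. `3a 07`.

22 6b 2f 34

prio (4b) val=2 bits=0x2 at bit 28: 0x20000000
opcode (1b) val=0 bits=0x0 at bit 27: 0x20000000
bank (8b) val=77 bits=0x4d at bit 19: 0x22680000
seq (1b) val=0 bits=0x0 at bit 18: 0x22680000
rsvd (9b) val=407 bits=0x197 at bit 9: 0x226b2e00
tag (9b) val=-204 bits=0x134 at bit 0: 0x226b2f34
word = 0x226b2f34 → big-endian bytes:
  [0]=0x22  [1]=0x6b  [2]=0x2f  [3]=0x34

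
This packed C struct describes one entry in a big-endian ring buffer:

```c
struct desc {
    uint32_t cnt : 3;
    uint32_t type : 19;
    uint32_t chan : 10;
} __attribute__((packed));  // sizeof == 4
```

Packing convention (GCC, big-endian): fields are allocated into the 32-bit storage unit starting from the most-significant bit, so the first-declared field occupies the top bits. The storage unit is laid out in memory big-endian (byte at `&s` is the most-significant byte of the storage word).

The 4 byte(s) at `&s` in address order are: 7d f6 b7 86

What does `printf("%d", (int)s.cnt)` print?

[0]=0x7d [1]=0xf6 [2]=0xb7 [3]=0x86 (big-endian) → word 0x7df6b786
cnt [29+:3] = (word>>29) & 0x7 = 3  ←
type [10+:19] = (word>>10) & 0x7ffff = 490925
chan [0+:10] = (word>>0) & 0x3ff = 902

3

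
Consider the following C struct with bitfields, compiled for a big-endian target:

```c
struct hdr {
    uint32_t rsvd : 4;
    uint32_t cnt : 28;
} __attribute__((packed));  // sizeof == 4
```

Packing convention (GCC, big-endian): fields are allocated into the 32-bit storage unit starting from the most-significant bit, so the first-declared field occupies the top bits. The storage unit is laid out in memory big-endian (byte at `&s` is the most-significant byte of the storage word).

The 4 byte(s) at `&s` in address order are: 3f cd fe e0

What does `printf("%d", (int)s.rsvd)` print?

[0]=0x3f [1]=0xcd [2]=0xfe [3]=0xe0 (big-endian) → word 0x3fcdfee0
rsvd:4 @ bit 28 → (0x3fcdfee0>>28)&0xf = 0x3  ←
cnt:28 @ bit 0 → (0x3fcdfee0>>0)&0xfffffff = 0xfcdfee0

3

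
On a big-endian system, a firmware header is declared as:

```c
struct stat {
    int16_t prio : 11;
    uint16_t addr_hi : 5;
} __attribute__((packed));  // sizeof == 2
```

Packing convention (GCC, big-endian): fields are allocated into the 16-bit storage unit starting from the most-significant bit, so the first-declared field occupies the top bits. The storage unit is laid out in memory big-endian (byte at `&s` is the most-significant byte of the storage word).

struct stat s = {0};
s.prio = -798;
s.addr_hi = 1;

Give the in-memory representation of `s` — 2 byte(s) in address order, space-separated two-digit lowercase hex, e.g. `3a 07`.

prio (11b) val=-798 bits=0x4e2 at bit 5: 0x9c40
addr_hi (5b) val=1 bits=0x1 at bit 0: 0x9c41
word = 0x9c41 → big-endian bytes:
  [0]=0x9c  [1]=0x41

9c 41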